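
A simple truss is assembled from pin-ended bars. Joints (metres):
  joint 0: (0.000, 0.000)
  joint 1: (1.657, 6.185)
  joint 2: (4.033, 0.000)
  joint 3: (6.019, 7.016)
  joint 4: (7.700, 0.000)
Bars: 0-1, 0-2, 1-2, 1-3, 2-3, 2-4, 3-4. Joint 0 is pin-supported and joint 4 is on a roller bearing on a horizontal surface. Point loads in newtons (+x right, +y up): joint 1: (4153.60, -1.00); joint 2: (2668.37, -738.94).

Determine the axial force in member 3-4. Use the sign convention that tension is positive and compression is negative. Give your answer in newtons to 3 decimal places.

N=5 nodes, M=7 members, R=3 reactions → 2N=10, M+R=10
member 0 (0-1): L=6.4031, (cx,cy)=(0.2588,0.9659)
member 1 (0-2): L=4.0330, (cx,cy)=(1.0000,0.0000)
member 2 (1-2): L=6.6257, (cx,cy)=(0.3586,-0.9335)
member 3 (1-3): L=4.4405, (cx,cy)=(0.9823,0.1871)
member 4 (2-3): L=7.2917, (cx,cy)=(0.2724,0.9622)
member 5 (2-4): L=3.6670, (cx,cy)=(1.0000,0.0000)
member 6 (3-4): L=7.2146, (cx,cy)=(0.2330,-0.9725)
solve A·x = −loads:
  F[0-1] = +3088.8921 N (tension)
  F[0-2] = +6022.6255 N (tension)
  F[1-2] = -3617.1526 N (compression)
  F[1-3] = -2094.1247 N (compression)
  F[2-3] = +4277.2191 N (tension)
  F[2-4] = +892.1598 N (tension)
  F[3-4] = -3829.0000 N (compression)
  Rx@0 = -6821.9700 N
  Ry@0 = -2983.6727 N
  Ry@4 = +3723.6127 N

-3829.000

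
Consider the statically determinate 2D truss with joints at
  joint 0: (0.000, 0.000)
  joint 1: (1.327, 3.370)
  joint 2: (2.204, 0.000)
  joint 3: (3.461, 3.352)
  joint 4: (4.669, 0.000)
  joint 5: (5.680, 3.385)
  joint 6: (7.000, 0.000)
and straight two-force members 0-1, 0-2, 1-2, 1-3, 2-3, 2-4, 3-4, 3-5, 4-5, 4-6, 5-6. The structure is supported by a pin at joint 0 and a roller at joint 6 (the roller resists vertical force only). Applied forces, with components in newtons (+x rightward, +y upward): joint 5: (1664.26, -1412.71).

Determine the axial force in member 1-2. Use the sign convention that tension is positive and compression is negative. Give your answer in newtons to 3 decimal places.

-559.400

N=7 nodes, M=11 members, R=3 reactions → 2N=14, M+R=14
member 0 (0-1): L=3.6219, (cx,cy)=(0.3664,0.9305)
member 1 (0-2): L=2.2040, (cx,cy)=(1.0000,0.0000)
member 2 (1-2): L=3.4822, (cx,cy)=(0.2518,-0.9678)
member 3 (1-3): L=2.1341, (cx,cy)=(1.0000,-0.0084)
member 4 (2-3): L=3.5799, (cx,cy)=(0.3511,0.9363)
member 5 (2-4): L=2.4650, (cx,cy)=(1.0000,0.0000)
member 6 (3-4): L=3.5630, (cx,cy)=(0.3390,-0.9408)
member 7 (3-5): L=2.2192, (cx,cy)=(0.9999,0.0149)
member 8 (4-5): L=3.5328, (cx,cy)=(0.2862,0.9582)
member 9 (4-6): L=2.3310, (cx,cy)=(1.0000,0.0000)
member 10 (5-6): L=3.6333, (cx,cy)=(0.3633,-0.9317)
solve A·x = −loads:
  F[0-1] = +578.6281 N (tension)
  F[0-2] = +1452.2582 N (tension)
  F[1-2] = -559.3998 N (compression)
  F[1-3] = +352.8986 N (tension)
  F[2-3] = +578.1817 N (tension)
  F[2-4] = +1108.3608 N (tension)
  F[3-4] = -560.4953 N (compression)
  F[3-5] = +746.0106 N (tension)
  F[4-5] = +550.3150 N (tension)
  F[4-6] = +760.8433 N (tension)
  F[5-6] = -2094.2017 N (compression)
  Rx@0 = -1664.2600 N
  Ry@0 = -538.3918 N
  Ry@6 = +1951.1018 N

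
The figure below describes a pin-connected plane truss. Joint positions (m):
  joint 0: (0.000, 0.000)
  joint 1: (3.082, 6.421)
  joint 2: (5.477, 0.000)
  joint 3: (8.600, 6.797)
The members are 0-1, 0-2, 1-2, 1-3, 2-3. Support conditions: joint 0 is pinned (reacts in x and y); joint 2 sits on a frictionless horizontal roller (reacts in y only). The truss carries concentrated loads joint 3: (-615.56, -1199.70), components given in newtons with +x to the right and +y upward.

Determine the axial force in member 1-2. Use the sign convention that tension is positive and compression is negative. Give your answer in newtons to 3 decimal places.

N=4 nodes, M=5 members, R=3 reactions → 2N=8, M+R=8
member 0 (0-1): L=7.1224, (cx,cy)=(0.4327,0.9015)
member 1 (0-2): L=5.4770, (cx,cy)=(1.0000,0.0000)
member 2 (1-2): L=6.8531, (cx,cy)=(0.3495,-0.9369)
member 3 (1-3): L=5.5308, (cx,cy)=(0.9977,0.0680)
member 4 (2-3): L=7.4801, (cx,cy)=(0.4175,0.9087)
solve A·x = −loads:
  F[0-1] = -88.5638 N (compression)
  F[0-2] = -577.2365 N (compression)
  F[1-2] = +80.3857 N (tension)
  F[1-3] = -66.5703 N (compression)
  F[2-3] = -1315.2948 N (compression)
  Rx@0 = +615.5600 N
  Ry@0 = +79.8427 N
  Ry@2 = +1119.8573 N

80.386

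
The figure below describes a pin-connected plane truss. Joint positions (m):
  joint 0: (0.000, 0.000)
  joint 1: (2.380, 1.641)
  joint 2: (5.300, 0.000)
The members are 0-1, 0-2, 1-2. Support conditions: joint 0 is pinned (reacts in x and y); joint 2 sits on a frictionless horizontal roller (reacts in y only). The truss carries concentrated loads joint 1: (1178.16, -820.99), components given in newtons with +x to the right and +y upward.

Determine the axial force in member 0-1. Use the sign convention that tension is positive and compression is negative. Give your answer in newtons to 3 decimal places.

-154.206

N=3 nodes, M=3 members, R=3 reactions → 2N=6, M+R=6
member 0 (0-1): L=2.8909, (cx,cy)=(0.8233,0.5676)
member 1 (0-2): L=5.3000, (cx,cy)=(1.0000,0.0000)
member 2 (1-2): L=3.3495, (cx,cy)=(0.8718,-0.4899)
solve A·x = −loads:
  F[0-1] = -154.2058 N (compression)
  F[0-2] = +1305.1136 N (tension)
  F[1-2] = -1497.0903 N (compression)
  Rx@0 = -1178.1600 N
  Ry@0 = +87.5340 N
  Ry@2 = +733.4560 N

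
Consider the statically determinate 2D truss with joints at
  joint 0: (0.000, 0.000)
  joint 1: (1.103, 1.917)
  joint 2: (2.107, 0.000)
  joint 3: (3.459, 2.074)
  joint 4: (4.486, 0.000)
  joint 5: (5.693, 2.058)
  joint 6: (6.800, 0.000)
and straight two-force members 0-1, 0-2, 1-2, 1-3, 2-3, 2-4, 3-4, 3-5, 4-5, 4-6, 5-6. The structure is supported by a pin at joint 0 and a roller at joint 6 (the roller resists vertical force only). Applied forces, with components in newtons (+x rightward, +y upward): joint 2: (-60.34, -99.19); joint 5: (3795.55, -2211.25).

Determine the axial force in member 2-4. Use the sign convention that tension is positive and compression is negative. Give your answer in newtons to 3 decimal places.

2529.617

N=7 nodes, M=11 members, R=3 reactions → 2N=14, M+R=14
member 0 (0-1): L=2.2117, (cx,cy)=(0.4987,0.8668)
member 1 (0-2): L=2.1070, (cx,cy)=(1.0000,0.0000)
member 2 (1-2): L=2.1640, (cx,cy)=(0.4640,-0.8859)
member 3 (1-3): L=2.3612, (cx,cy)=(0.9978,0.0665)
member 4 (2-3): L=2.4758, (cx,cy)=(0.5461,0.8377)
member 5 (2-4): L=2.3790, (cx,cy)=(1.0000,0.0000)
member 6 (3-4): L=2.3143, (cx,cy)=(0.4438,-0.8961)
member 7 (3-5): L=2.2341, (cx,cy)=(1.0000,-0.0072)
member 8 (4-5): L=2.3858, (cx,cy)=(0.5059,0.8626)
member 9 (4-6): L=2.3140, (cx,cy)=(1.0000,0.0000)
member 10 (5-6): L=2.3368, (cx,cy)=(0.4737,-0.8807)
solve A·x = −loads:
  F[0-1] = +830.9959 N (tension)
  F[0-2] = +3320.7778 N (tension)
  F[1-2] = -755.5399 N (compression)
  F[1-3] = +766.6655 N (tension)
  F[2-3] = +917.3575 N (tension)
  F[2-4] = +2529.6165 N (tension)
  F[3-4] = -927.8407 N (compression)
  F[3-5] = +1677.7091 N (tension)
  F[4-5] = +963.9373 N (tension)
  F[4-6] = +1630.2258 N (tension)
  F[5-6] = -3441.3496 N (compression)
  Rx@0 = -3735.2100 N
  Ry@0 = -720.2779 N
  Ry@6 = +3030.7179 N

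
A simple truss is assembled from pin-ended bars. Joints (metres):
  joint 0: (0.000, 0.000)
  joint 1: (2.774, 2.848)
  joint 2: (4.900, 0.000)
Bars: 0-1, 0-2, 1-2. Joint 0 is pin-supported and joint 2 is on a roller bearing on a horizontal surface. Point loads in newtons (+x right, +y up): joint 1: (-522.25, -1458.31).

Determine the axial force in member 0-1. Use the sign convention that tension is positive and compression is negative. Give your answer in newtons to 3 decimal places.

-1307.000

N=3 nodes, M=3 members, R=3 reactions → 2N=6, M+R=6
member 0 (0-1): L=3.9757, (cx,cy)=(0.6977,0.7164)
member 1 (0-2): L=4.9000, (cx,cy)=(1.0000,0.0000)
member 2 (1-2): L=3.5540, (cx,cy)=(0.5982,-0.8013)
solve A·x = −loads:
  F[0-1] = -1307.0004 N (compression)
  F[0-2] = +389.6952 N (tension)
  F[1-2] = -651.4488 N (compression)
  Rx@0 = +522.2500 N
  Ry@0 = +936.2725 N
  Ry@2 = +522.0375 N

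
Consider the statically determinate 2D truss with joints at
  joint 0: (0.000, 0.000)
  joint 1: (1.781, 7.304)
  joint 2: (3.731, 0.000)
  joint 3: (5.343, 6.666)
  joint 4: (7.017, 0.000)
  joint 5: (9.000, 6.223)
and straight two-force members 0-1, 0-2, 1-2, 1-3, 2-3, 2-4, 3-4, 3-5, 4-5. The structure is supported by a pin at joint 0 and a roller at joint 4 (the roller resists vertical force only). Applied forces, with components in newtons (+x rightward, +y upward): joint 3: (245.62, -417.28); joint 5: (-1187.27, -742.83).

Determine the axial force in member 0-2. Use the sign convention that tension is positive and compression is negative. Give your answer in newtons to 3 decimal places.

N=6 nodes, M=9 members, R=3 reactions → 2N=12, M+R=12
member 0 (0-1): L=7.5180, (cx,cy)=(0.2369,0.9715)
member 1 (0-2): L=3.7310, (cx,cy)=(1.0000,0.0000)
member 2 (1-2): L=7.5598, (cx,cy)=(0.2579,-0.9662)
member 3 (1-3): L=3.6187, (cx,cy)=(0.9843,-0.1763)
member 4 (2-3): L=6.8581, (cx,cy)=(0.2350,0.9720)
member 5 (2-4): L=3.2860, (cx,cy)=(1.0000,0.0000)
member 6 (3-4): L=6.8730, (cx,cy)=(0.2436,-0.9699)
member 7 (3-5): L=3.6837, (cx,cy)=(0.9927,-0.1203)
member 8 (4-5): L=6.5313, (cx,cy)=(0.3036,0.9528)
solve A·x = −loads:
  F[0-1] = -729.9963 N (compression)
  F[0-2] = -768.7153 N (compression)
  F[1-2] = +804.5914 N (tension)
  F[1-3] = -386.5279 N (compression)
  F[2-3] = -799.7710 N (compression)
  F[2-4] = -373.1915 N (compression)
  F[3-4] = +415.3128 N (tension)
  F[3-5] = -921.9239 N (compression)
  F[4-5] = -895.9945 N (compression)
  Rx@0 = +941.6500 N
  Ry@0 = +709.2166 N
  Ry@4 = +450.8934 N

-768.715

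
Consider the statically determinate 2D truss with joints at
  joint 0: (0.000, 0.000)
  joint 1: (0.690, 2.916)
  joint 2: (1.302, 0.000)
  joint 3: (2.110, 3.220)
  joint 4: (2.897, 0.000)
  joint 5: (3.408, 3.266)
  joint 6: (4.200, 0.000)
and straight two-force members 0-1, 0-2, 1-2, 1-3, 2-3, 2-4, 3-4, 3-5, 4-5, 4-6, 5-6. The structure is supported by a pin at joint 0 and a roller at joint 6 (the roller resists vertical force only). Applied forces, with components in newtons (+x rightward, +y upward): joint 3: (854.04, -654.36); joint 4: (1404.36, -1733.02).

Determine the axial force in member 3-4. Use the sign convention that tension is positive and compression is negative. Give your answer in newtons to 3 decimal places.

N=7 nodes, M=11 members, R=3 reactions → 2N=14, M+R=14
member 0 (0-1): L=2.9965, (cx,cy)=(0.2303,0.9731)
member 1 (0-2): L=1.3020, (cx,cy)=(1.0000,0.0000)
member 2 (1-2): L=2.9795, (cx,cy)=(0.2054,-0.9787)
member 3 (1-3): L=1.4522, (cx,cy)=(0.9778,0.2093)
member 4 (2-3): L=3.3198, (cx,cy)=(0.2434,0.9699)
member 5 (2-4): L=1.5950, (cx,cy)=(1.0000,0.0000)
member 6 (3-4): L=3.3148, (cx,cy)=(0.2374,-0.9714)
member 7 (3-5): L=1.2988, (cx,cy)=(0.9994,0.0354)
member 8 (4-5): L=3.3057, (cx,cy)=(0.1546,0.9880)
member 9 (4-6): L=1.3030, (cx,cy)=(1.0000,0.0000)
member 10 (5-6): L=3.3607, (cx,cy)=(0.2357,-0.9718)
solve A·x = −loads:
  F[0-1] = -214.2646 N (compression)
  F[0-2] = +2307.7380 N (tension)
  F[1-2] = +193.5600 N (tension)
  F[1-3] = -91.1144 N (compression)
  F[2-3] = -195.3058 N (compression)
  F[2-4] = +2395.0302 N (tension)
  F[3-4] = -490.8670 N (compression)
  F[3-5] = -874.6766 N (compression)
  F[4-5] = +2236.7364 N (tension)
  F[4-6] = +528.3734 N (tension)
  F[5-6] = -2242.0229 N (compression)
  Rx@0 = -2258.4000 N
  Ry@0 = +208.5068 N
  Ry@6 = +2178.8732 N

-490.867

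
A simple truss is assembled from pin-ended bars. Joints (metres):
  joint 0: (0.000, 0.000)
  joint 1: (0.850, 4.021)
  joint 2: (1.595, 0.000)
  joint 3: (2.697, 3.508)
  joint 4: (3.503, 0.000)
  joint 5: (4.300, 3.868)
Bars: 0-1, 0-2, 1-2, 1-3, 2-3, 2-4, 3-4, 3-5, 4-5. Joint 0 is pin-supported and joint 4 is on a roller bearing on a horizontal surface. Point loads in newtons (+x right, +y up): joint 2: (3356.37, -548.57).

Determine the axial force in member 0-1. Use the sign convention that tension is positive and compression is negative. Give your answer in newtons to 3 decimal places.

-305.396

N=6 nodes, M=9 members, R=3 reactions → 2N=12, M+R=12
member 0 (0-1): L=4.1099, (cx,cy)=(0.2068,0.9784)
member 1 (0-2): L=1.5950, (cx,cy)=(1.0000,0.0000)
member 2 (1-2): L=4.0894, (cx,cy)=(0.1822,-0.9833)
member 3 (1-3): L=1.9169, (cx,cy)=(0.9635,-0.2676)
member 4 (2-3): L=3.6770, (cx,cy)=(0.2997,0.9540)
member 5 (2-4): L=1.9080, (cx,cy)=(1.0000,0.0000)
member 6 (3-4): L=3.5994, (cx,cy)=(0.2239,-0.9746)
member 7 (3-5): L=1.6429, (cx,cy)=(0.9757,0.2191)
member 8 (4-5): L=3.9493, (cx,cy)=(0.2018,0.9794)
solve A·x = −loads:
  F[0-1] = -305.3959 N (compression)
  F[0-2] = +3419.5319 N (tension)
  F[1-2] = +339.1737 N (tension)
  F[1-3] = -129.6816 N (compression)
  F[2-3] = +225.4345 N (tension)
  F[2-4] = +57.3889 N (tension)
  F[3-4] = -256.2852 N (compression)
  F[3-5] = -0.0000 N (tension)
  F[4-5] = -0.0000 N (tension)
  Rx@0 = -3356.3700 N
  Ry@0 = +298.7929 N
  Ry@4 = +249.7771 N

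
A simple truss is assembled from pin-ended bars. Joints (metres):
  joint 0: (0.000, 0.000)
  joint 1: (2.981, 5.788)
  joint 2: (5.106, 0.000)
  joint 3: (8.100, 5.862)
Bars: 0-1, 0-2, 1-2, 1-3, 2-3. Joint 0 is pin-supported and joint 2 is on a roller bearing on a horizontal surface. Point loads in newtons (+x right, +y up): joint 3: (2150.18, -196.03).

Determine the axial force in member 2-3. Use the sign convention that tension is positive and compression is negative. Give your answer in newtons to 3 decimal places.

N=4 nodes, M=5 members, R=3 reactions → 2N=8, M+R=8
member 0 (0-1): L=6.5106, (cx,cy)=(0.4579,0.8890)
member 1 (0-2): L=5.1060, (cx,cy)=(1.0000,0.0000)
member 2 (1-2): L=6.1658, (cx,cy)=(0.3446,-0.9387)
member 3 (1-3): L=5.1195, (cx,cy)=(0.9999,0.0145)
member 4 (2-3): L=6.5823, (cx,cy)=(0.4549,0.8906)
solve A·x = −loads:
  F[0-1] = +2905.9969 N (tension)
  F[0-2] = +819.6054 N (tension)
  F[1-2] = -2717.1857 N (compression)
  F[1-3] = +2267.2770 N (tension)
  F[2-3] = -256.9178 N (compression)
  Rx@0 = -2150.1800 N
  Ry@0 = -2583.4839 N
  Ry@2 = +2779.5139 N

-256.918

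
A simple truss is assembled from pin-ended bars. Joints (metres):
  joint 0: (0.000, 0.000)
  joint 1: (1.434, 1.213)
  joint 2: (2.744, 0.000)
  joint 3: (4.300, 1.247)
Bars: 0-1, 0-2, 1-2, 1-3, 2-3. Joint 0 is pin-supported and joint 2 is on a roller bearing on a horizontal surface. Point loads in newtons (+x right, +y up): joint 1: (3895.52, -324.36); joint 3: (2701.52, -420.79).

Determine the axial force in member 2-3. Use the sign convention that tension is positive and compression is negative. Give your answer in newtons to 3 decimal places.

-734.996

N=4 nodes, M=5 members, R=3 reactions → 2N=8, M+R=8
member 0 (0-1): L=1.8782, (cx,cy)=(0.7635,0.6458)
member 1 (0-2): L=2.7440, (cx,cy)=(1.0000,0.0000)
member 2 (1-2): L=1.7853, (cx,cy)=(0.7338,-0.6794)
member 3 (1-3): L=2.8662, (cx,cy)=(0.9999,0.0119)
member 4 (2-3): L=1.9940, (cx,cy)=(0.7803,0.6254)
solve A·x = −loads:
  F[0-1] = +4697.0940 N (tension)
  F[0-2] = +3010.8686 N (tension)
  F[1-2] = -4885.0519 N (compression)
  F[1-3] = +3275.2903 N (tension)
  F[2-3] = -734.9962 N (compression)
  Rx@0 = -6597.0400 N
  Ry@0 = -3033.4908 N
  Ry@2 = +3778.6408 N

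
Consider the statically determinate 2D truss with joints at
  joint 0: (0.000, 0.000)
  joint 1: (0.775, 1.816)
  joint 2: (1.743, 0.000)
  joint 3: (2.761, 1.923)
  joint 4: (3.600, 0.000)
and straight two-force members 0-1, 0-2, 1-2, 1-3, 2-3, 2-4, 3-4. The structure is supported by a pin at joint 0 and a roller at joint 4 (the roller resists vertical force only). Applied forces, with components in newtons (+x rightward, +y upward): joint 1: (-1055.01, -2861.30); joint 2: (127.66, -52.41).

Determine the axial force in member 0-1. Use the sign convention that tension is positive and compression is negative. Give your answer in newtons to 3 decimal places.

N=5 nodes, M=7 members, R=3 reactions → 2N=10, M+R=10
member 0 (0-1): L=1.9745, (cx,cy)=(0.3925,0.9197)
member 1 (0-2): L=1.7430, (cx,cy)=(1.0000,0.0000)
member 2 (1-2): L=2.0579, (cx,cy)=(0.4704,-0.8825)
member 3 (1-3): L=1.9889, (cx,cy)=(0.9986,0.0538)
member 4 (2-3): L=2.1758, (cx,cy)=(0.4679,0.8838)
member 5 (2-4): L=1.8570, (cx,cy)=(1.0000,0.0000)
member 6 (3-4): L=2.0981, (cx,cy)=(0.3999,-0.9166)
solve A·x = −loads:
  F[0-1] = -3049.2690 N (compression)
  F[0-2] = +269.5276 N (tension)
  F[1-2] = -70.9283 N (compression)
  F[1-3] = -108.6612 N (compression)
  F[2-3] = +130.1217 N (tension)
  F[2-4] = +47.6243 N (tension)
  F[3-4] = -119.0924 N (compression)
  Rx@0 = +927.3500 N
  Ry@0 = +2804.5545 N
  Ry@4 = +109.1555 N

-3049.269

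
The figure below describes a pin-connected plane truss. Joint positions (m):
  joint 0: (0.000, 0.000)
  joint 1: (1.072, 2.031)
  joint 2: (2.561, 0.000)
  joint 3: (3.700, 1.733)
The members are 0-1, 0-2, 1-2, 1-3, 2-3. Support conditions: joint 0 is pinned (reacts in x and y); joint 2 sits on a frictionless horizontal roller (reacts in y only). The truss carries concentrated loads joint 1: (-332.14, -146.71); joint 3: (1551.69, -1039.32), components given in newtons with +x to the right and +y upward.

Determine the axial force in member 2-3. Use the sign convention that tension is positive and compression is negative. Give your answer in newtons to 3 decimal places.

N=4 nodes, M=5 members, R=3 reactions → 2N=8, M+R=8
member 0 (0-1): L=2.2966, (cx,cy)=(0.4668,0.8844)
member 1 (0-2): L=2.5610, (cx,cy)=(1.0000,0.0000)
member 2 (1-2): L=2.5183, (cx,cy)=(0.5913,-0.8065)
member 3 (1-3): L=2.6448, (cx,cy)=(0.9936,-0.1127)
member 4 (2-3): L=2.0738, (cx,cy)=(0.5492,0.8357)
solve A·x = −loads:
  F[0-1] = +1315.6761 N (tension)
  F[0-2] = +605.4095 N (tension)
  F[1-2] = -1917.0806 N (compression)
  F[1-3] = +2093.1027 N (tension)
  F[2-3] = -961.4896 N (compression)
  Rx@0 = -1219.5500 N
  Ry@0 = -1163.5442 N
  Ry@2 = +2349.5742 N

-961.490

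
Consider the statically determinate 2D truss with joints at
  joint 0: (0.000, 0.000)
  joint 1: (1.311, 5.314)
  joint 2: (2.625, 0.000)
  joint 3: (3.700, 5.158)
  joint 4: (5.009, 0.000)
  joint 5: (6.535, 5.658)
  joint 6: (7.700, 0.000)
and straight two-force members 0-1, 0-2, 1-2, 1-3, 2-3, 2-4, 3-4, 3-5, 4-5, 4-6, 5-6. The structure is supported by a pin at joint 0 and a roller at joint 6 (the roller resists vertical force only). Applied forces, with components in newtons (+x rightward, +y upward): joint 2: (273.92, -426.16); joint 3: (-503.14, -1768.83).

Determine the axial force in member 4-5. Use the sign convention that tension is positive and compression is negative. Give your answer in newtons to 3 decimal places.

741.760

N=7 nodes, M=11 members, R=3 reactions → 2N=14, M+R=14
member 0 (0-1): L=5.4733, (cx,cy)=(0.2395,0.9709)
member 1 (0-2): L=2.6250, (cx,cy)=(1.0000,0.0000)
member 2 (1-2): L=5.4740, (cx,cy)=(0.2400,-0.9708)
member 3 (1-3): L=2.3941, (cx,cy)=(0.9979,-0.0652)
member 4 (2-3): L=5.2688, (cx,cy)=(0.2040,0.9790)
member 5 (2-4): L=2.3840, (cx,cy)=(1.0000,0.0000)
member 6 (3-4): L=5.3215, (cx,cy)=(0.2460,-0.9693)
member 7 (3-5): L=2.8788, (cx,cy)=(0.9848,0.1737)
member 8 (4-5): L=5.8602, (cx,cy)=(0.2604,0.9655)
member 9 (4-6): L=2.6910, (cx,cy)=(1.0000,0.0000)
member 10 (5-6): L=5.7767, (cx,cy)=(0.2017,-0.9795)
solve A·x = −loads:
  F[0-1] = -1582.8664 N (compression)
  F[0-2] = +149.9164 N (tension)
  F[1-2] = +1634.9768 N (tension)
  F[1-3] = -773.2424 N (compression)
  F[2-3] = -1185.9614 N (compression)
  F[2-4] = +510.4309 N (tension)
  F[3-4] = -738.8715 N (compression)
  F[3-5] = -333.7538 N (compression)
  F[4-5] = +741.7595 N (tension)
  F[4-6] = +135.5256 N (tension)
  F[5-6] = -672.0084 N (compression)
  Rx@0 = +229.2200 N
  Ry@0 = +1536.7894 N
  Ry@6 = +658.2006 N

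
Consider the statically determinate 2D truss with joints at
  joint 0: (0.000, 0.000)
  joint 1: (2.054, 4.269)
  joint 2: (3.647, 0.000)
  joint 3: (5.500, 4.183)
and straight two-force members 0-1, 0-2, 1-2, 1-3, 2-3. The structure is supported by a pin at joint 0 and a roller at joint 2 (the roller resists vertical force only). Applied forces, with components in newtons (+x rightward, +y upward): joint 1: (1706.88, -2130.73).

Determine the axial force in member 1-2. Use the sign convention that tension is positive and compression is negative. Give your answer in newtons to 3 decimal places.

-3413.423

N=4 nodes, M=5 members, R=3 reactions → 2N=8, M+R=8
member 0 (0-1): L=4.7374, (cx,cy)=(0.4336,0.9011)
member 1 (0-2): L=3.6470, (cx,cy)=(1.0000,0.0000)
member 2 (1-2): L=4.5565, (cx,cy)=(0.3496,-0.9369)
member 3 (1-3): L=3.4471, (cx,cy)=(0.9997,-0.0249)
member 4 (2-3): L=4.5751, (cx,cy)=(0.4050,0.9143)
solve A·x = −loads:
  F[0-1] = +1184.4062 N (tension)
  F[0-2] = +1193.3593 N (tension)
  F[1-2] = -3413.4232 N (compression)
  F[1-3] = +0.0000 N (tension)
  F[2-3] = -0.0000 N (compression)
  Rx@0 = -1706.8800 N
  Ry@0 = -1067.2931 N
  Ry@2 = +3198.0231 N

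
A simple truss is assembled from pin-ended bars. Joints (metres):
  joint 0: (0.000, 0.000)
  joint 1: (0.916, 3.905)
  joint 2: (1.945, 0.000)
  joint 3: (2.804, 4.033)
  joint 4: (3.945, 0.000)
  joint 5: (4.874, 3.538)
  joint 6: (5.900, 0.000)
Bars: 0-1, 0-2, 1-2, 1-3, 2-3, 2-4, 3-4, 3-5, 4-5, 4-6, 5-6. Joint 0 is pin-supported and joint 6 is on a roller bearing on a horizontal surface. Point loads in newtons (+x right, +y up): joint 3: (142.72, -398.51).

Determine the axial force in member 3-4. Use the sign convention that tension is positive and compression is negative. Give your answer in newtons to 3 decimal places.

-261.137

N=7 nodes, M=11 members, R=3 reactions → 2N=14, M+R=14
member 0 (0-1): L=4.0110, (cx,cy)=(0.2284,0.9736)
member 1 (0-2): L=1.9450, (cx,cy)=(1.0000,0.0000)
member 2 (1-2): L=4.0383, (cx,cy)=(0.2548,-0.9670)
member 3 (1-3): L=1.8923, (cx,cy)=(0.9977,0.0676)
member 4 (2-3): L=4.1235, (cx,cy)=(0.2083,0.9781)
member 5 (2-4): L=2.0000, (cx,cy)=(1.0000,0.0000)
member 6 (3-4): L=4.1913, (cx,cy)=(0.2722,-0.9622)
member 7 (3-5): L=2.1284, (cx,cy)=(0.9726,-0.2326)
member 8 (4-5): L=3.6579, (cx,cy)=(0.2540,0.9672)
member 9 (4-6): L=1.9550, (cx,cy)=(1.0000,0.0000)
member 10 (5-6): L=3.6838, (cx,cy)=(0.2785,-0.9604)
solve A·x = −loads:
  F[0-1] = -114.5869 N (compression)
  F[0-2] = +168.8885 N (tension)
  F[1-2] = +111.5396 N (tension)
  F[1-3] = -54.7152 N (compression)
  F[2-3] = -110.2772 N (compression)
  F[2-4] = +220.2829 N (tension)
  F[3-4] = -261.1371 N (compression)
  F[3-5] = -153.3997 N (compression)
  F[4-5] = +259.7924 N (tension)
  F[4-6] = +83.2142 N (tension)
  F[5-6] = -298.7734 N (compression)
  Rx@0 = -142.7200 N
  Ry@0 = +111.5588 N
  Ry@6 = +286.9512 N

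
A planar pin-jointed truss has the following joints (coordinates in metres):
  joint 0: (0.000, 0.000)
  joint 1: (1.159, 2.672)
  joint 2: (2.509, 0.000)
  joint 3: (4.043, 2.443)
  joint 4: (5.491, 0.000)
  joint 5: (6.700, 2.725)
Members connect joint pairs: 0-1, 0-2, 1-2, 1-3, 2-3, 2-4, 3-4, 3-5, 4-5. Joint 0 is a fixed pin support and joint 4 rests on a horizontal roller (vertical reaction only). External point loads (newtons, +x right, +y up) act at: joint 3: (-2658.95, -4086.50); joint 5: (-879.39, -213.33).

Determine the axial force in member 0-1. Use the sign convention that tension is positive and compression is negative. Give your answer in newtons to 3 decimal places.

-2888.623

N=6 nodes, M=9 members, R=3 reactions → 2N=12, M+R=12
member 0 (0-1): L=2.9125, (cx,cy)=(0.3979,0.9174)
member 1 (0-2): L=2.5090, (cx,cy)=(1.0000,0.0000)
member 2 (1-2): L=2.9937, (cx,cy)=(0.4510,-0.8925)
member 3 (1-3): L=2.8931, (cx,cy)=(0.9969,-0.0792)
member 4 (2-3): L=2.8847, (cx,cy)=(0.5318,0.8469)
member 5 (2-4): L=2.9820, (cx,cy)=(1.0000,0.0000)
member 6 (3-4): L=2.8399, (cx,cy)=(0.5099,-0.8602)
member 7 (3-5): L=2.6719, (cx,cy)=(0.9944,0.1055)
member 8 (4-5): L=2.9812, (cx,cy)=(0.4055,0.9141)
solve A·x = −loads:
  F[0-1] = -2888.6226 N (compression)
  F[0-2] = -2388.8559 N (compression)
  F[1-2] = +3199.7218 N (tension)
  F[1-3] = -2600.5611 N (compression)
  F[2-3] = -3372.2443 N (compression)
  F[2-4] = +847.3331 N (tension)
  F[3-4] = -1771.4036 N (compression)
  F[3-5] = -828.1458 N (compression)
  F[4-5] = -137.7633 N (compression)
  Rx@0 = +3538.3400 N
  Ry@0 = +2650.0617 N
  Ry@4 = +1649.7683 N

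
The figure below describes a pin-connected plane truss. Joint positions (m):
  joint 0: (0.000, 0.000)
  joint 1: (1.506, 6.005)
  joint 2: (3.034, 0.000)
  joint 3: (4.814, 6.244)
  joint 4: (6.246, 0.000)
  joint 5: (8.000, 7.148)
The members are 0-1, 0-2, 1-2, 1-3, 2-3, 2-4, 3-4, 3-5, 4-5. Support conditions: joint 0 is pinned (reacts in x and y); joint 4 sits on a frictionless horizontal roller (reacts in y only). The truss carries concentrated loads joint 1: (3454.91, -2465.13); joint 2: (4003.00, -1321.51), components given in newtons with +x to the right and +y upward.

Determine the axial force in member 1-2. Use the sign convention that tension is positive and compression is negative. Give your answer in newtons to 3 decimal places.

N=6 nodes, M=9 members, R=3 reactions → 2N=12, M+R=12
member 0 (0-1): L=6.1910, (cx,cy)=(0.2433,0.9700)
member 1 (0-2): L=3.0340, (cx,cy)=(1.0000,0.0000)
member 2 (1-2): L=6.1964, (cx,cy)=(0.2466,-0.9691)
member 3 (1-3): L=3.3166, (cx,cy)=(0.9974,0.0721)
member 4 (2-3): L=6.4928, (cx,cy)=(0.2742,0.9617)
member 5 (2-4): L=3.2120, (cx,cy)=(1.0000,0.0000)
member 6 (3-4): L=6.4061, (cx,cy)=(0.2235,-0.9747)
member 7 (3-5): L=3.3118, (cx,cy)=(0.9620,0.2730)
member 8 (4-5): L=7.3601, (cx,cy)=(0.2383,0.9712)
solve A·x = −loads:
  F[0-1] = +795.1511 N (tension)
  F[0-2] = +7264.4834 N (tension)
  F[1-2] = -3517.9994 N (compression)
  F[1-3] = -2400.1967 N (compression)
  F[2-3] = +4919.3446 N (tension)
  F[2-4] = +1045.3110 N (tension)
  F[3-4] = -4676.2360 N (compression)
  F[3-5] = -0.0000 N (compression)
  F[4-5] = +0.0000 N (tension)
  Rx@0 = -7457.9100 N
  Ry@0 = -771.2661 N
  Ry@4 = +4557.9061 N

-3517.999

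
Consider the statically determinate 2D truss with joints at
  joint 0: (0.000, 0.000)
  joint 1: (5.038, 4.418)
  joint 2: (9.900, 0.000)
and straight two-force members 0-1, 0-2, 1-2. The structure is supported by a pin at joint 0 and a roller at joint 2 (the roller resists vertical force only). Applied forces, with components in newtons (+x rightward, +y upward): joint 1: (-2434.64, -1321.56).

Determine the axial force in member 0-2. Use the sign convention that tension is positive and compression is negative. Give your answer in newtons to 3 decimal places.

N=3 nodes, M=3 members, R=3 reactions → 2N=6, M+R=6
member 0 (0-1): L=6.7008, (cx,cy)=(0.7519,0.6593)
member 1 (0-2): L=9.9000, (cx,cy)=(1.0000,0.0000)
member 2 (1-2): L=6.5695, (cx,cy)=(0.7401,-0.6725)
solve A·x = −loads:
  F[0-1] = -2632.2571 N (compression)
  F[0-2] = -455.5639 N (compression)
  F[1-2] = +615.5508 N (tension)
  Rx@0 = +2434.6400 N
  Ry@0 = +1735.5216 N
  Ry@2 = -413.9616 N

-455.564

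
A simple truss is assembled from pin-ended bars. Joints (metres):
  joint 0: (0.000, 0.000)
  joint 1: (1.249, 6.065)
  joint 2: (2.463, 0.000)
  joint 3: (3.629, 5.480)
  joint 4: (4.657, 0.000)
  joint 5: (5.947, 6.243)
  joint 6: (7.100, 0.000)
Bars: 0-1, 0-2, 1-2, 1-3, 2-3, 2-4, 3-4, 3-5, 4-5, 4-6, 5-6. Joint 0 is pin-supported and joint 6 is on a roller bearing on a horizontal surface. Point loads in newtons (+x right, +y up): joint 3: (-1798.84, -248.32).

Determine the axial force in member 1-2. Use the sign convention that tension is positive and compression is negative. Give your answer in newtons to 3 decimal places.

N=7 nodes, M=11 members, R=3 reactions → 2N=14, M+R=14
member 0 (0-1): L=6.1923, (cx,cy)=(0.2017,0.9794)
member 1 (0-2): L=2.4630, (cx,cy)=(1.0000,0.0000)
member 2 (1-2): L=6.1853, (cx,cy)=(0.1963,-0.9805)
member 3 (1-3): L=2.4508, (cx,cy)=(0.9711,-0.2387)
member 4 (2-3): L=5.6027, (cx,cy)=(0.2081,0.9781)
member 5 (2-4): L=2.1940, (cx,cy)=(1.0000,0.0000)
member 6 (3-4): L=5.5756, (cx,cy)=(0.1844,-0.9829)
member 7 (3-5): L=2.4403, (cx,cy)=(0.9499,0.3127)
member 8 (4-5): L=6.3749, (cx,cy)=(0.2024,0.9793)
member 9 (4-6): L=2.4430, (cx,cy)=(1.0000,0.0000)
member 10 (5-6): L=6.3486, (cx,cy)=(0.1816,-0.9834)
solve A·x = −loads:
  F[0-1] = -1541.4799 N (compression)
  F[0-2] = -1487.9188 N (compression)
  F[1-2] = +1701.3950 N (tension)
  F[1-3] = -664.0511 N (compression)
  F[2-3] = -1705.6484 N (compression)
  F[2-4] = -799.0125 N (compression)
  F[3-4] = +1460.8687 N (tension)
  F[3-5] = +557.6209 N (tension)
  F[4-5] = -1466.1554 N (compression)
  F[4-6] = -232.9783 N (compression)
  F[5-6] = +1282.8111 N (tension)
  Rx@0 = +1798.8400 N
  Ry@0 = +1509.7975 N
  Ry@6 = -1261.4775 N

1701.395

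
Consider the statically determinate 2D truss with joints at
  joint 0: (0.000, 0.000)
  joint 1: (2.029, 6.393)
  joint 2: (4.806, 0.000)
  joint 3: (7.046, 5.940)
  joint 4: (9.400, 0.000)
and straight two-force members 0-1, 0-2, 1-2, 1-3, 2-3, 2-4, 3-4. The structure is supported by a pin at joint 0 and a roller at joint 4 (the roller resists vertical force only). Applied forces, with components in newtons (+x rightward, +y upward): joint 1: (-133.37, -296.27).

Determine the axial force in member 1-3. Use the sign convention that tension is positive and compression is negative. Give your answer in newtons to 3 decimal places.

20.093

N=5 nodes, M=7 members, R=3 reactions → 2N=10, M+R=10
member 0 (0-1): L=6.7073, (cx,cy)=(0.3025,0.9531)
member 1 (0-2): L=4.8060, (cx,cy)=(1.0000,0.0000)
member 2 (1-2): L=6.9701, (cx,cy)=(0.3984,-0.9172)
member 3 (1-3): L=5.0374, (cx,cy)=(0.9959,-0.0899)
member 4 (2-3): L=6.3483, (cx,cy)=(0.3528,0.9357)
member 5 (2-4): L=4.5940, (cx,cy)=(1.0000,0.0000)
member 6 (3-4): L=6.3894, (cx,cy)=(0.3684,-0.9297)
solve A·x = −loads:
  F[0-1] = -338.9044 N (compression)
  F[0-2] = -30.8487 N (compression)
  F[1-2] = +27.2008 N (tension)
  F[1-3] = +20.0928 N (tension)
  F[2-3] = -26.6637 N (compression)
  F[2-4] = -10.6031 N (compression)
  F[3-4] = +28.7800 N (tension)
  Rx@0 = +133.3700 N
  Ry@0 = +323.0256 N
  Ry@4 = -26.7556 N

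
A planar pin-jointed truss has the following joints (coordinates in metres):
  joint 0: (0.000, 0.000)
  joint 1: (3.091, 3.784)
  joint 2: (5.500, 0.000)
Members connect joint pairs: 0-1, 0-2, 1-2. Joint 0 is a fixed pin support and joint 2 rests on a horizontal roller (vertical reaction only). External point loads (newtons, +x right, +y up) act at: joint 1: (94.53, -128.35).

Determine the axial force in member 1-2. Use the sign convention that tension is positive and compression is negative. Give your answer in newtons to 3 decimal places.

N=3 nodes, M=3 members, R=3 reactions → 2N=6, M+R=6
member 0 (0-1): L=4.8860, (cx,cy)=(0.6326,0.7745)
member 1 (0-2): L=5.5000, (cx,cy)=(1.0000,0.0000)
member 2 (1-2): L=4.4857, (cx,cy)=(0.5370,-0.8436)
solve A·x = −loads:
  F[0-1] = +11.3877 N (tension)
  F[0-2] = +87.3258 N (tension)
  F[1-2] = -162.6076 N (compression)
  Rx@0 = -94.5300 N
  Ry@0 = -8.8193 N
  Ry@2 = +137.1693 N

-162.608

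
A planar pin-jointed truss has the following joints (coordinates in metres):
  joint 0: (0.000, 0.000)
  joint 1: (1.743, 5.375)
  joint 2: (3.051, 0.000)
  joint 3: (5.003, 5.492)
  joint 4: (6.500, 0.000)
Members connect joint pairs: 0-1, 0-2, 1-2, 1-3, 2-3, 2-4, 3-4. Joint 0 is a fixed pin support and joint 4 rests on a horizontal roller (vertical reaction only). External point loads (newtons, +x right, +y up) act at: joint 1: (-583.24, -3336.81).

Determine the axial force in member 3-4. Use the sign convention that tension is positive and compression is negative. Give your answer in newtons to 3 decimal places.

N=5 nodes, M=7 members, R=3 reactions → 2N=10, M+R=10
member 0 (0-1): L=5.6505, (cx,cy)=(0.3085,0.9512)
member 1 (0-2): L=3.0510, (cx,cy)=(1.0000,0.0000)
member 2 (1-2): L=5.5319, (cx,cy)=(0.2364,-0.9716)
member 3 (1-3): L=3.2621, (cx,cy)=(0.9994,0.0359)
member 4 (2-3): L=5.8286, (cx,cy)=(0.3349,0.9423)
member 5 (2-4): L=3.4490, (cx,cy)=(1.0000,0.0000)
member 6 (3-4): L=5.6924, (cx,cy)=(0.2630,-0.9648)
solve A·x = −loads:
  F[0-1] = -3074.2401 N (compression)
  F[0-2] = +365.0578 N (tension)
  F[1-2] = -434.2134 N (compression)
  F[1-3] = -262.5576 N (compression)
  F[2-3] = +447.7574 N (tension)
  F[2-4] = +112.4341 N (tension)
  F[3-4] = -427.5328 N (compression)
  Rx@0 = +583.2400 N
  Ry@0 = +2924.3262 N
  Ry@4 = +412.4838 N

-427.533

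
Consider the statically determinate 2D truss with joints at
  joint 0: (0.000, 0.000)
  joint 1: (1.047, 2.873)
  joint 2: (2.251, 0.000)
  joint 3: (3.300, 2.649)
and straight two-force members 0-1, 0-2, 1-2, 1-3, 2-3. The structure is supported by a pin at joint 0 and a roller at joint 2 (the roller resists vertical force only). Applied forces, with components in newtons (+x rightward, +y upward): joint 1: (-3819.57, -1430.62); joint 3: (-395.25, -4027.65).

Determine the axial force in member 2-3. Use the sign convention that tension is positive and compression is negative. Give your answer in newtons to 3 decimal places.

N=4 nodes, M=5 members, R=3 reactions → 2N=8, M+R=8
member 0 (0-1): L=3.0578, (cx,cy)=(0.3424,0.9396)
member 1 (0-2): L=2.2510, (cx,cy)=(1.0000,0.0000)
member 2 (1-2): L=3.1151, (cx,cy)=(0.3865,-0.9223)
member 3 (1-3): L=2.2641, (cx,cy)=(0.9951,-0.0989)
member 4 (2-3): L=2.8491, (cx,cy)=(0.3682,0.9298)
solve A·x = −loads:
  F[0-1] = -4500.4191 N (compression)
  F[0-2] = -2673.8791 N (compression)
  F[1-2] = +2909.0847 N (tension)
  F[1-3] = +1159.9398 N (tension)
  F[2-3] = -4208.5228 N (compression)
  Rx@0 = +4214.8200 N
  Ry@0 = +4228.3889 N
  Ry@2 = +1229.8811 N

-4208.523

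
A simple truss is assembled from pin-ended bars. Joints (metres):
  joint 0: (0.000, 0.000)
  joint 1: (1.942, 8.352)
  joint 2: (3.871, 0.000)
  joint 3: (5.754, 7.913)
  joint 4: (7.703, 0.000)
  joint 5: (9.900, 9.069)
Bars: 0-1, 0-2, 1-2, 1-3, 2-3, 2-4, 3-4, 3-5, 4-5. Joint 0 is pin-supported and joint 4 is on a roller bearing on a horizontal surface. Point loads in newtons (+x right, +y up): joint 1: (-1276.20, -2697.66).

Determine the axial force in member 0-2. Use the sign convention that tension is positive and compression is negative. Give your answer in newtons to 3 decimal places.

N=6 nodes, M=9 members, R=3 reactions → 2N=12, M+R=12
member 0 (0-1): L=8.5748, (cx,cy)=(0.2265,0.9740)
member 1 (0-2): L=3.8710, (cx,cy)=(1.0000,0.0000)
member 2 (1-2): L=8.5719, (cx,cy)=(0.2250,-0.9743)
member 3 (1-3): L=3.8372, (cx,cy)=(0.9934,-0.1144)
member 4 (2-3): L=8.1340, (cx,cy)=(0.2315,0.9728)
member 5 (2-4): L=3.8320, (cx,cy)=(1.0000,0.0000)
member 6 (3-4): L=8.1495, (cx,cy)=(0.2392,-0.9710)
member 7 (3-5): L=4.3041, (cx,cy)=(0.9633,0.2686)
member 8 (4-5): L=9.3313, (cx,cy)=(0.2354,0.9719)
solve A·x = −loads:
  F[0-1] = -3492.0127 N (compression)
  F[0-2] = -485.3378 N (compression)
  F[1-2] = +682.9415 N (tension)
  F[1-3] = +333.8417 N (tension)
  F[2-3] = -684.0048 N (compression)
  F[2-4] = -173.3035 N (compression)
  F[3-4] = +724.6460 N (tension)
  F[3-5] = +0.0000 N (tension)
  F[4-5] = -0.0000 N (compression)
  Rx@0 = +1276.2000 N
  Ry@0 = +3401.2776 N
  Ry@4 = -703.6176 N

-485.338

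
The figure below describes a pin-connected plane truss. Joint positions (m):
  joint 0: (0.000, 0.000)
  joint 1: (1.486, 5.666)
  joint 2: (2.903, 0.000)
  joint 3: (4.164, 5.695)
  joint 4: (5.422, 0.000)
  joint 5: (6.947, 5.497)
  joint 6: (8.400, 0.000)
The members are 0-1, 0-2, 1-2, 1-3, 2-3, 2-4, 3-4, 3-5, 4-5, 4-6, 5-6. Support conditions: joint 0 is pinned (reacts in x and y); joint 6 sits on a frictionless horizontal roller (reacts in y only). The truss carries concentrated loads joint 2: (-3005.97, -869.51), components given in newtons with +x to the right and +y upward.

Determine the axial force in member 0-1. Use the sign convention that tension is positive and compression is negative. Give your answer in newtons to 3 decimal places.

-588.255

N=7 nodes, M=11 members, R=3 reactions → 2N=14, M+R=14
member 0 (0-1): L=5.8576, (cx,cy)=(0.2537,0.9673)
member 1 (0-2): L=2.9030, (cx,cy)=(1.0000,0.0000)
member 2 (1-2): L=5.8405, (cx,cy)=(0.2426,-0.9701)
member 3 (1-3): L=2.6782, (cx,cy)=(0.9999,0.0108)
member 4 (2-3): L=5.8329, (cx,cy)=(0.2162,0.9764)
member 5 (2-4): L=2.5190, (cx,cy)=(1.0000,0.0000)
member 6 (3-4): L=5.8323, (cx,cy)=(0.2157,-0.9765)
member 7 (3-5): L=2.7900, (cx,cy)=(0.9975,-0.0710)
member 8 (4-5): L=5.7046, (cx,cy)=(0.2673,0.9636)
member 9 (4-6): L=2.9780, (cx,cy)=(1.0000,0.0000)
member 10 (5-6): L=5.6858, (cx,cy)=(0.2555,-0.9668)
solve A·x = −loads:
  F[0-1] = -588.2554 N (compression)
  F[0-2] = -2856.7375 N (compression)
  F[1-2] = +583.2903 N (tension)
  F[1-3] = -290.7652 N (compression)
  F[2-3] = +311.0015 N (tension)
  F[2-4] = +223.5139 N (tension)
  F[3-4] = -296.1107 N (compression)
  F[3-5] = -160.0476 N (compression)
  F[4-5] = +300.0609 N (tension)
  F[4-6] = +79.4296 N (tension)
  F[5-6] = -310.8189 N (compression)
  Rx@0 = +3005.9700 N
  Ry@0 = +569.0115 N
  Ry@6 = +300.4985 N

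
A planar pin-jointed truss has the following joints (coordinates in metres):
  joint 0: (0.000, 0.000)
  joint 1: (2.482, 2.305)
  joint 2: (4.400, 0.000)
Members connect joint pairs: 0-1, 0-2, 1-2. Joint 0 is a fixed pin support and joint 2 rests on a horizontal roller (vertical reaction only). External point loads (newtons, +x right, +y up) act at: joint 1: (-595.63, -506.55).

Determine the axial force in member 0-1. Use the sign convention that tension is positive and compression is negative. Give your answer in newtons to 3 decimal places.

-783.015

N=3 nodes, M=3 members, R=3 reactions → 2N=6, M+R=6
member 0 (0-1): L=3.3872, (cx,cy)=(0.7328,0.6805)
member 1 (0-2): L=4.4000, (cx,cy)=(1.0000,0.0000)
member 2 (1-2): L=2.9986, (cx,cy)=(0.6396,-0.7687)
solve A·x = −loads:
  F[0-1] = -783.0147 N (compression)
  F[0-2] = -21.8749 N (compression)
  F[1-2] = +34.1995 N (tension)
  Rx@0 = +595.6300 N
  Ry@0 = +532.8386 N
  Ry@2 = -26.2886 N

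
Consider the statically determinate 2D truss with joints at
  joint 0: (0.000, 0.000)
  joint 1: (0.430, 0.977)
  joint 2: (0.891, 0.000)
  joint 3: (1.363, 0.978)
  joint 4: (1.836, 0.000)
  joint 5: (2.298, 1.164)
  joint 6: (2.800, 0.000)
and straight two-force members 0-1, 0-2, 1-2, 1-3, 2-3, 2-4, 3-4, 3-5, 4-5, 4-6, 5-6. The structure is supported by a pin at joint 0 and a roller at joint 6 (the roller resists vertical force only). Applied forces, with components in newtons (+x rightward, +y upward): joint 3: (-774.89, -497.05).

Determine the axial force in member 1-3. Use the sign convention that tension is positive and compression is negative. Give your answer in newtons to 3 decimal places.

-479.230

N=7 nodes, M=11 members, R=3 reactions → 2N=14, M+R=14
member 0 (0-1): L=1.0674, (cx,cy)=(0.4028,0.9153)
member 1 (0-2): L=0.8910, (cx,cy)=(1.0000,0.0000)
member 2 (1-2): L=1.0803, (cx,cy)=(0.4267,-0.9044)
member 3 (1-3): L=0.9330, (cx,cy)=(1.0000,0.0011)
member 4 (2-3): L=1.0859, (cx,cy)=(0.4346,0.9006)
member 5 (2-4): L=0.9450, (cx,cy)=(1.0000,0.0000)
member 6 (3-4): L=1.0864, (cx,cy)=(0.4354,-0.9002)
member 7 (3-5): L=0.9533, (cx,cy)=(0.9808,0.1951)
member 8 (4-5): L=1.2523, (cx,cy)=(0.3689,0.9295)
member 9 (4-6): L=0.9640, (cx,cy)=(1.0000,0.0000)
member 10 (5-6): L=1.2676, (cx,cy)=(0.3960,-0.9182)
solve A·x = −loads:
  F[0-1] = -574.4197 N (compression)
  F[0-2] = -543.4949 N (compression)
  F[1-2] = +580.7723 N (tension)
  F[1-3] = -479.2301 N (compression)
  F[2-3] = -583.2076 N (compression)
  F[2-4] = -42.1713 N (compression)
  F[3-4] = +37.5844 N (tension)
  F[3-5] = +26.3131 N (tension)
  F[4-5] = -36.4027 N (compression)
  F[4-6] = -12.3780 N (compression)
  F[5-6] = +31.2565 N (tension)
  Rx@0 = +774.8900 N
  Ry@0 = +525.7512 N
  Ry@6 = -28.7012 N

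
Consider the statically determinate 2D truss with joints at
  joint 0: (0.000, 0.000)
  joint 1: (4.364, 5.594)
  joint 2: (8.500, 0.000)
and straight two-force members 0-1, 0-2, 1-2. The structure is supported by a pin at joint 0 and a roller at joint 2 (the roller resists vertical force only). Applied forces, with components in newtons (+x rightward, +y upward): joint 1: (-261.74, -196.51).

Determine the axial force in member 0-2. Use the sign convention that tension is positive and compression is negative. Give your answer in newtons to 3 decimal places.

N=3 nodes, M=3 members, R=3 reactions → 2N=6, M+R=6
member 0 (0-1): L=7.0949, (cx,cy)=(0.6151,0.7885)
member 1 (0-2): L=8.5000, (cx,cy)=(1.0000,0.0000)
member 2 (1-2): L=6.9570, (cx,cy)=(0.5945,-0.8041)
solve A·x = −loads:
  F[0-1] = -339.7466 N (compression)
  F[0-2] = -52.7648 N (compression)
  F[1-2] = +88.7531 N (tension)
  Rx@0 = +261.7400 N
  Ry@0 = +267.8752 N
  Ry@2 = -71.3652 N

-52.765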